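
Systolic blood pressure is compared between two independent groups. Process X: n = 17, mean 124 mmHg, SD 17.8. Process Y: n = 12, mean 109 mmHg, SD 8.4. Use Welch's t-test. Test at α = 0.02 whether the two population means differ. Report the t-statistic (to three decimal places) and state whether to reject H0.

t = 3.029; reject H0

Let group 1 = process X, group 2 = process Y. H0: μ_1 = μ_2; H1: μ_1 ≠ μ_2 (Welch's two-sample t-test, two-sided).
t = (x̄_1 − x̄_2)/√(s_1²/n_1 + s_2²/n_2) = (124 − 109)/√(17.8²/17 + 8.4²/12) = 3.029
Welch–Satterthwaite df ≈ 24.19
Two-sided p-value ≈ 0.006
Since p ≈ 0.006 < α = 0.02, reject H0; the evidence is statistically significant.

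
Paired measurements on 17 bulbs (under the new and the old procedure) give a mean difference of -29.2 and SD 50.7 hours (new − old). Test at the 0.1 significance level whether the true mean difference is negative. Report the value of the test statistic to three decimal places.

H0: μ_d = 0; H1: μ_d < 0 (paired t-test on the differences, left-tailed).
t = d̄/(s_d/√n) = -29.2/(50.7/√17) = -2.375
df = n − 1 = 16
p-value = P(T ≤ -2.375) ≈ 0.0152
Since p ≈ 0.0152 < α = 0.1, reject H0; the data support H1.

-2.375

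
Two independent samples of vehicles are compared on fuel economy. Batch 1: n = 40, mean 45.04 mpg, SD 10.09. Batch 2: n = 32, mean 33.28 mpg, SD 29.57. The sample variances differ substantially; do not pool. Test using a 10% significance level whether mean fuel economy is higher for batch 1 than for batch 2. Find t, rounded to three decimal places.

2.152

Let group 1 = batch 1, group 2 = batch 2. H0: μ_1 = μ_2; H1: μ_1 > μ_2 (Welch's two-sample t-test, right-tailed).
t = (x̄_1 − x̄_2)/√(s_1²/n_1 + s_2²/n_2) = (45.04 − 33.28)/√(10.09²/40 + 29.57²/32) = 2.152
Welch–Satterthwaite df ≈ 36.79
p-value = P(T ≥ 2.152) ≈ 0.019
Since p ≈ 0.019 < α = 0.1, reject H0; the data support H1.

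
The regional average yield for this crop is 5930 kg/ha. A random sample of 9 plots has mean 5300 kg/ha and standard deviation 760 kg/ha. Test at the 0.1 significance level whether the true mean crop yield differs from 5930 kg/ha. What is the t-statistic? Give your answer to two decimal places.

H0: μ = 5930; H1: μ ≠ 5930 (one-sample t-test, two-sided).
t = (x̄ − μ₀)/(s/√n) = (5300 − 5930)/(760/√9) = -2.49
df = n − 1 = 8
Two-sided p-value ≈ 0.0377
Since p ≈ 0.0377 < α = 0.1, reject H0; the evidence is statistically significant.

-2.49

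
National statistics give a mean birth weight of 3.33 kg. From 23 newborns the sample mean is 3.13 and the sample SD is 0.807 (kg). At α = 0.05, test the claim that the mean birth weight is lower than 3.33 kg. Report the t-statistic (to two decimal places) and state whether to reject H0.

t = -1.19; fail to reject H0

H0: μ = 3.33; H1: μ < 3.33 (one-sample t-test, left-tailed).
t = (x̄ − μ₀)/(s/√n) = (3.13 − 3.33)/(0.807/√23) = -1.19
df = n − 1 = 22
p-value = P(T ≤ -1.19) ≈ 0.1236
Since p ≈ 0.1236 > α = 0.05, fail to reject H0; the evidence is not statistically significant.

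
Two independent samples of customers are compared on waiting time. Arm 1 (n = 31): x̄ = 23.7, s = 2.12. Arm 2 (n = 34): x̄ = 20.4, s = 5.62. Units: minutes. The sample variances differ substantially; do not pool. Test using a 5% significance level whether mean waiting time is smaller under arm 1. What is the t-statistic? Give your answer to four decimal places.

3.1844

Let group 1 = arm 1, group 2 = arm 2. H0: μ_1 = μ_2; H1: μ_1 < μ_2 (Welch's two-sample t-test, left-tailed).
t = (x̄_1 − x̄_2)/√(s_1²/n_1 + s_2²/n_2) = (23.7 − 20.4)/√(2.12²/31 + 5.62²/34) = 3.1844
Welch–Satterthwaite df ≈ 42.95
p-value = P(T ≤ 3.1844) ≈ 0.9987
Since p ≈ 0.9987 > α = 0.05, fail to reject H0; the data do not provide sufficient evidence against H0.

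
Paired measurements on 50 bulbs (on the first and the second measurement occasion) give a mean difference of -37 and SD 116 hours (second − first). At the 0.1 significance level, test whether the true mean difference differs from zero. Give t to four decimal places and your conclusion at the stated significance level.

H0: μ_d = 0; H1: μ_d ≠ 0 (paired t-test on the differences, two-sided).
t = d̄/(s_d/√n) = -37/(116/√50) = -2.2554
df = n − 1 = 49
Two-sided p-value ≈ 0.0286
Since p ≈ 0.0286 < α = 0.1, reject H0; the evidence is statistically significant.

t = -2.2554; reject H0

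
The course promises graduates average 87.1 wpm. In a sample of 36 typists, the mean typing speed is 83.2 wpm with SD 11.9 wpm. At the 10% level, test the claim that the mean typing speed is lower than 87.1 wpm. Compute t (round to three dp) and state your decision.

H0: μ = 87.1; H1: μ < 87.1 (one-sample t-test, left-tailed).
t = (x̄ − μ₀)/(s/√n) = (83.2 − 87.1)/(11.9/√36) = -1.966
df = n − 1 = 35
p-value = P(T ≤ -1.966) ≈ 0.029
Since p ≈ 0.029 < α = 0.1, reject H0; the data support H1.

t = -1.966; reject H0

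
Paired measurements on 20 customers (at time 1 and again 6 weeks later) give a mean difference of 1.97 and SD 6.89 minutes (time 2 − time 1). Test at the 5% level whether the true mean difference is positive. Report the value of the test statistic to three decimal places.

1.279

H0: μ_d = 0; H1: μ_d > 0 (paired t-test on the differences, right-tailed).
t = d̄/(s_d/√n) = 1.97/(6.89/√20) = 1.279
df = n − 1 = 19
p-value = P(T ≥ 1.279) ≈ 0.1082
Since p ≈ 0.1082 > α = 0.05, fail to reject H0; the data do not provide sufficient evidence against H0.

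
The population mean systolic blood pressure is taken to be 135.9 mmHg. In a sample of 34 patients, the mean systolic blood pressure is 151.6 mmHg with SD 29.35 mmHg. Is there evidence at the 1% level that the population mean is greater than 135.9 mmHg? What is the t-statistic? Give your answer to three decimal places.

H0: μ = 135.9; H1: μ > 135.9 (one-sample t-test, right-tailed).
t = (x̄ − μ₀)/(s/√n) = (151.6 − 135.9)/(29.35/√34) = 3.119
df = n − 1 = 33
p-value = P(T ≥ 3.119) ≈ 0.002
Since p ≈ 0.002 < α = 0.01, reject H0; the data support H1.

3.119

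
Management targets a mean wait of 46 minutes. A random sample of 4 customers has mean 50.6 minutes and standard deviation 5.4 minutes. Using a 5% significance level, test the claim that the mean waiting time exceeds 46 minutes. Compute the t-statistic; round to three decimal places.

H0: μ = 46; H1: μ > 46 (one-sample t-test, right-tailed).
t = (x̄ − μ₀)/(s/√n) = (50.6 − 46)/(5.4/√4) = 1.704
df = n − 1 = 3
p-value = P(T ≥ 1.704) ≈ 0.0935
Since p ≈ 0.0935 > α = 0.05, fail to reject H0; the evidence is not statistically significant.

1.704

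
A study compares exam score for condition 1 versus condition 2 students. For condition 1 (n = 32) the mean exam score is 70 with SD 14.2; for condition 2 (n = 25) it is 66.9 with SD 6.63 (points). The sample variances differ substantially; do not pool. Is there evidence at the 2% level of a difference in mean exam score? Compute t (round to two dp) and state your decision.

Let group 1 = condition 1, group 2 = condition 2. H0: μ_1 = μ_2; H1: μ_1 ≠ μ_2 (Welch's two-sample t-test, two-sided).
t = (x̄_1 − x̄_2)/√(s_1²/n_1 + s_2²/n_2) = (70 − 66.9)/√(14.2²/32 + 6.63²/25) = 1.09
Welch–Satterthwaite df ≈ 46.08
Two-sided p-value ≈ 0.2805
Since p ≈ 0.2805 > α = 0.02, fail to reject H0; the evidence is not statistically significant.

t = 1.09; fail to reject H0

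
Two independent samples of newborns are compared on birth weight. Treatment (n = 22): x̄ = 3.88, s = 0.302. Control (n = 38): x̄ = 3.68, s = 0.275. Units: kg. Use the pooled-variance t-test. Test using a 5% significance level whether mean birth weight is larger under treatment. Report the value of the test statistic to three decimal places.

2.619

Let group 1 = treatment, group 2 = control. H0: μ_1 = μ_2; H1: μ_1 > μ_2 (two-sample pooled-variance t-test, right-tailed).
s_p² = [(22−1)·0.302² + (38−1)·0.275²]/(22+38−2) = 0.0812657
t = (3.88 − 3.68)/√[0.0812657·(1/22 + 1/38)] = 2.619
df = n₁ + n₂ − 2 = 58
p-value = P(T ≥ 2.619) ≈ 0.006
Since p ≈ 0.006 < α = 0.05, reject H0; the evidence is statistically significant.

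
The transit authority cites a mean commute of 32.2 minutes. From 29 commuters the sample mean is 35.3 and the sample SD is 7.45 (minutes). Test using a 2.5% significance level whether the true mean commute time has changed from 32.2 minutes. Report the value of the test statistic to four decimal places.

2.2408

H0: μ = 32.2; H1: μ ≠ 32.2 (one-sample t-test, two-sided).
t = (x̄ − μ₀)/(s/√n) = (35.3 − 32.2)/(7.45/√29) = 2.2408
df = n − 1 = 28
Two-sided p-value ≈ 0.0332
Since p ≈ 0.0332 > α = 0.025, fail to reject H0; the evidence is not statistically significant.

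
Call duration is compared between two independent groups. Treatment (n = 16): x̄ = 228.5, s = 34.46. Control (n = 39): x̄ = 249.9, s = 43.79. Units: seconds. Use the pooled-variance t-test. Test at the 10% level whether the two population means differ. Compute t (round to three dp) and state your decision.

Let group 1 = treatment, group 2 = control. H0: μ_1 = μ_2; H1: μ_1 ≠ μ_2 (two-sample pooled-variance t-test, two-sided).
s_p² = [(16−1)·34.46² + (39−1)·43.79²]/(16+39−2) = 1710.94
t = (228.5 − 249.9)/√[1710.94·(1/16 + 1/39)] = -1.743
df = n₁ + n₂ − 2 = 53
Two-sided p-value ≈ 0.0872
Since p ≈ 0.0872 < α = 0.1, reject H0; the data support H1.

t = -1.743; reject H0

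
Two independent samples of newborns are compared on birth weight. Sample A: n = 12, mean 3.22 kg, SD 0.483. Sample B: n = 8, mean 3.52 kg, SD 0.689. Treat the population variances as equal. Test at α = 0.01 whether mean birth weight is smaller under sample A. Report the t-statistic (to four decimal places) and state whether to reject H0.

Let group 1 = sample A, group 2 = sample B. H0: μ_1 = μ_2; H1: μ_1 < μ_2 (two-sample pooled-variance t-test, left-tailed).
s_p² = [(12−1)·0.483² + (8−1)·0.689²]/(12+8−2) = 0.327179
t = (3.22 − 3.52)/√[0.327179·(1/12 + 1/8)] = -1.1491
df = n₁ + n₂ − 2 = 18
p-value = P(T ≤ -1.1491) ≈ 0.133
Since p ≈ 0.133 > α = 0.01, fail to reject H0; the evidence is not statistically significant.

t = -1.1491; fail to reject H0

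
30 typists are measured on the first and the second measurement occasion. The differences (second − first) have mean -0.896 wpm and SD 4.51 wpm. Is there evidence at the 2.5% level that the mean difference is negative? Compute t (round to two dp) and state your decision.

t = -1.09; fail to reject H0

H0: μ_d = 0; H1: μ_d < 0 (paired t-test on the differences, left-tailed).
t = d̄/(s_d/√n) = -0.896/(4.51/√30) = -1.09
df = n − 1 = 29
p-value = P(T ≤ -1.09) ≈ 0.1427
Since p ≈ 0.1427 > α = 0.025, fail to reject H0; the evidence is not statistically significant.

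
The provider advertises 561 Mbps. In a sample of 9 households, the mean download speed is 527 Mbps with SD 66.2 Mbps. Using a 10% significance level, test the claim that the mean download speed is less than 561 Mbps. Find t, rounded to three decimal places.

-1.541

H0: μ = 561; H1: μ < 561 (one-sample t-test, left-tailed).
t = (x̄ − μ₀)/(s/√n) = (527 − 561)/(66.2/√9) = -1.541
df = n − 1 = 8
p-value = P(T ≤ -1.541) ≈ 0.081
Since p ≈ 0.081 < α = 0.1, reject H0; the data support H1.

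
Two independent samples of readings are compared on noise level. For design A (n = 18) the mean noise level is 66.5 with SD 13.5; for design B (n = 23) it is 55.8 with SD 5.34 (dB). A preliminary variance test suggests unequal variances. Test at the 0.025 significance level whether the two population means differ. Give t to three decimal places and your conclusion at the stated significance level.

t = 3.174; reject H0

Let group 1 = design A, group 2 = design B. H0: μ_1 = μ_2; H1: μ_1 ≠ μ_2 (Welch's two-sample t-test, two-sided).
t = (x̄_1 − x̄_2)/√(s_1²/n_1 + s_2²/n_2) = (66.5 − 55.8)/√(13.5²/18 + 5.34²/23) = 3.174
Welch–Satterthwaite df ≈ 21.17
Two-sided p-value ≈ 0.005
Since p ≈ 0.005 < α = 0.025, reject H0; the evidence is statistically significant.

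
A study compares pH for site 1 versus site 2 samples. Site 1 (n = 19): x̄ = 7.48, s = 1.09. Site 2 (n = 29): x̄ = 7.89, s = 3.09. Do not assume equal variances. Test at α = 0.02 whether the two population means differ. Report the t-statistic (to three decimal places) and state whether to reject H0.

t = -0.655; fail to reject H0

Let group 1 = site 1, group 2 = site 2. H0: μ_1 = μ_2; H1: μ_1 ≠ μ_2 (Welch's two-sample t-test, two-sided).
t = (x̄_1 − x̄_2)/√(s_1²/n_1 + s_2²/n_2) = (7.48 − 7.89)/√(1.09²/19 + 3.09²/29) = -0.655
Welch–Satterthwaite df ≈ 37.54
Two-sided p-value ≈ 0.5164
Since p ≈ 0.5164 > α = 0.02, fail to reject H0; the evidence is not statistically significant.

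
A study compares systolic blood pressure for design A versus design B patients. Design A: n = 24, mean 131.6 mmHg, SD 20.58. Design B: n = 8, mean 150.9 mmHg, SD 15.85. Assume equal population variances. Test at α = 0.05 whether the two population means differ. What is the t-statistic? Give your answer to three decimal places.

Let group 1 = design A, group 2 = design B. H0: μ_1 = μ_2; H1: μ_1 ≠ μ_2 (two-sample pooled-variance t-test, two-sided).
s_p² = [(24−1)·20.58² + (8−1)·15.85²]/(24+8−2) = 383.33
t = (131.6 − 150.9)/√[383.33·(1/24 + 1/8)] = -2.415
df = n₁ + n₂ − 2 = 30
Two-sided p-value ≈ 0.022
Since p ≈ 0.022 < α = 0.05, reject H0; the data support H1.

-2.415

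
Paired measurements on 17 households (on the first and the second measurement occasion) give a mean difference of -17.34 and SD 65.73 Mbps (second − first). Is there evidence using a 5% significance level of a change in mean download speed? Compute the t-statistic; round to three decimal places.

-1.088

H0: μ_d = 0; H1: μ_d ≠ 0 (paired t-test on the differences, two-sided).
t = d̄/(s_d/√n) = -17.34/(65.73/√17) = -1.088
df = n − 1 = 16
Two-sided p-value ≈ 0.2928
Since p ≈ 0.2928 > α = 0.05, fail to reject H0; the data do not provide sufficient evidence against H0.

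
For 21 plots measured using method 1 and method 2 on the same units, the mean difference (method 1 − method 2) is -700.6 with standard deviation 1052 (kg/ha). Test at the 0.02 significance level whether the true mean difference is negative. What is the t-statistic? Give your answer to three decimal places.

-3.052

H0: μ_d = 0; H1: μ_d < 0 (paired t-test on the differences, left-tailed).
t = d̄/(s_d/√n) = -700.6/(1052/√21) = -3.052
df = n − 1 = 20
p-value = P(T ≤ -3.052) ≈ 0.003
Since p ≈ 0.003 < α = 0.02, reject H0; the data support H1.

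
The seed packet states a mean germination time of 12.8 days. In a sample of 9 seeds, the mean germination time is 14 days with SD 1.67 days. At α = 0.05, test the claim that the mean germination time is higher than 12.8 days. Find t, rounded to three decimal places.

H0: μ = 12.8; H1: μ > 12.8 (one-sample t-test, right-tailed).
t = (x̄ − μ₀)/(s/√n) = (14 − 12.8)/(1.67/√9) = 2.156
df = n − 1 = 8
p-value = P(T ≥ 2.156) ≈ 0.0316
Since p ≈ 0.0316 < α = 0.05, reject H0; the evidence is statistically significant.

2.156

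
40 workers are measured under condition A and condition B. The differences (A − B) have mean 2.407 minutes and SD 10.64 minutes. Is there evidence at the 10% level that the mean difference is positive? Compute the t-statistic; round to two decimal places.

1.43

H0: μ_d = 0; H1: μ_d > 0 (paired t-test on the differences, right-tailed).
t = d̄/(s_d/√n) = 2.407/(10.64/√40) = 1.43
df = n − 1 = 39
p-value = P(T ≥ 1.43) ≈ 0.0802
Since p ≈ 0.0802 < α = 0.1, reject H0; the evidence is statistically significant.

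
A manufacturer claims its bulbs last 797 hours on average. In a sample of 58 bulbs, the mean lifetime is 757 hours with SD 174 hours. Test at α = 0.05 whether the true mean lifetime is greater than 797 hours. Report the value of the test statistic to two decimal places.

-1.75

H0: μ = 797; H1: μ > 797 (one-sample t-test, right-tailed).
t = (x̄ − μ₀)/(s/√n) = (757 − 797)/(174/√58) = -1.75
df = n − 1 = 57
p-value = P(T ≥ -1.75) ≈ 0.957
Since p ≈ 0.957 > α = 0.05, fail to reject H0; the evidence is not statistically significant.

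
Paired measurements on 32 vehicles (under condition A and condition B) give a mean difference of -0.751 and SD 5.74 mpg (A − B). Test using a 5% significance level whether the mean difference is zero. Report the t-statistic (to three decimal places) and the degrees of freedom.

H0: μ_d = 0; H1: μ_d ≠ 0 (paired t-test on the differences, two-sided).
t = d̄/(s_d/√n) = -0.751/(5.74/√32) = -0.740
df = n − 1 = 31
Two-sided p-value ≈ 0.4648
Since p ≈ 0.4648 > α = 0.05, fail to reject H0; the evidence is not statistically significant.

t = -0.740, df = 31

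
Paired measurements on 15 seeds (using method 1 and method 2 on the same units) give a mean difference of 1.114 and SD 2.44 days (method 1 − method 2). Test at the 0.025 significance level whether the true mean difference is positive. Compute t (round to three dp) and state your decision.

t = 1.768; fail to reject H0

H0: μ_d = 0; H1: μ_d > 0 (paired t-test on the differences, right-tailed).
t = d̄/(s_d/√n) = 1.114/(2.44/√15) = 1.768
df = n − 1 = 14
p-value = P(T ≥ 1.768) ≈ 0.049
Since p ≈ 0.049 > α = 0.025, fail to reject H0; the evidence is not statistically significant.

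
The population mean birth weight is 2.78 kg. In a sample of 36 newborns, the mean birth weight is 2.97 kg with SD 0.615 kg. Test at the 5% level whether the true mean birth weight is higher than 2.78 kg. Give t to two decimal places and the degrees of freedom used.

H0: μ = 2.78; H1: μ > 2.78 (one-sample t-test, right-tailed).
t = (x̄ − μ₀)/(s/√n) = (2.97 − 2.78)/(0.615/√36) = 1.85
df = n − 1 = 35
p-value = P(T ≥ 1.85) ≈ 0.0361
Since p ≈ 0.0361 < α = 0.05, reject H0; the evidence is statistically significant.

t = 1.85, df = 35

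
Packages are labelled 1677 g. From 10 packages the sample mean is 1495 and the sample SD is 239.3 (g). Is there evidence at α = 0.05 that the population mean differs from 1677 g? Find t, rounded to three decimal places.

H0: μ = 1677; H1: μ ≠ 1677 (one-sample t-test, two-sided).
t = (x̄ − μ₀)/(s/√n) = (1495 − 1677)/(239.3/√10) = -2.405
df = n − 1 = 9
Two-sided p-value ≈ 0.040
Since p ≈ 0.040 < α = 0.05, reject H0; the evidence is statistically significant.

-2.405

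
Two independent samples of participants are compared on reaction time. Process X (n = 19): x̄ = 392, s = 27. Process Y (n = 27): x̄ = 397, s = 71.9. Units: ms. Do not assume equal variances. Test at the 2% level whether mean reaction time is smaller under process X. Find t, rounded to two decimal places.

-0.33

Let group 1 = process X, group 2 = process Y. H0: μ_1 = μ_2; H1: μ_1 < μ_2 (Welch's two-sample t-test, left-tailed).
t = (x̄_1 − x̄_2)/√(s_1²/n_1 + s_2²/n_2) = (392 − 397)/√(27²/19 + 71.9²/27) = -0.33
Welch–Satterthwaite df ≈ 35.41
p-value = P(T ≤ -0.33) ≈ 0.3717
Since p ≈ 0.3717 > α = 0.02, fail to reject H0; the data do not provide sufficient evidence against H0.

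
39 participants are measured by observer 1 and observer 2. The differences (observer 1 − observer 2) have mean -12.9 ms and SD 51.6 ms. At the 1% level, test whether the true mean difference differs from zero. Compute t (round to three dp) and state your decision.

H0: μ_d = 0; H1: μ_d ≠ 0 (paired t-test on the differences, two-sided).
t = d̄/(s_d/√n) = -12.9/(51.6/√39) = -1.561
df = n − 1 = 38
Two-sided p-value ≈ 0.127
Since p ≈ 0.127 > α = 0.01, fail to reject H0; the data do not provide sufficient evidence against H0.

t = -1.561; fail to reject H0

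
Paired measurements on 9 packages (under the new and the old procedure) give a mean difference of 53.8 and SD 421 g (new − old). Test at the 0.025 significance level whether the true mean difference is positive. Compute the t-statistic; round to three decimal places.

H0: μ_d = 0; H1: μ_d > 0 (paired t-test on the differences, right-tailed).
t = d̄/(s_d/√n) = 53.8/(421/√9) = 0.383
df = n − 1 = 8
p-value = P(T ≥ 0.383) ≈ 0.356
Since p ≈ 0.356 > α = 0.025, fail to reject H0; the evidence is not statistically significant.

0.383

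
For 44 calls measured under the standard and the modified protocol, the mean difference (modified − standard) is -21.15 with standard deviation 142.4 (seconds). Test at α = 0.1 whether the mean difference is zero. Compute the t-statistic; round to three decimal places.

-0.985

H0: μ_d = 0; H1: μ_d ≠ 0 (paired t-test on the differences, two-sided).
t = d̄/(s_d/√n) = -21.15/(142.4/√44) = -0.985
df = n − 1 = 43
Two-sided p-value ≈ 0.330
Since p ≈ 0.330 > α = 0.1, fail to reject H0; the evidence is not statistically significant.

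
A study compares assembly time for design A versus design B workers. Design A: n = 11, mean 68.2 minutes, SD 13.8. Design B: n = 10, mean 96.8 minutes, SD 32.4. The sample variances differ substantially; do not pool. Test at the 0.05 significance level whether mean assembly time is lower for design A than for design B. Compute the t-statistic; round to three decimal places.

Let group 1 = design A, group 2 = design B. H0: μ_1 = μ_2; H1: μ_1 < μ_2 (Welch's two-sample t-test, left-tailed).
t = (x̄_1 − x̄_2)/√(s_1²/n_1 + s_2²/n_2) = (68.2 − 96.8)/√(13.8²/11 + 32.4²/10) = -2.586
Welch–Satterthwaite df ≈ 11.92
p-value = P(T ≤ -2.586) ≈ 0.012
Since p ≈ 0.012 < α = 0.05, reject H0; the evidence is statistically significant.

-2.586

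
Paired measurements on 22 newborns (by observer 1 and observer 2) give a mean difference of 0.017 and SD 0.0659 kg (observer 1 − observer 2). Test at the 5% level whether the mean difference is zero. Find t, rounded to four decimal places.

1.2100

H0: μ_d = 0; H1: μ_d ≠ 0 (paired t-test on the differences, two-sided).
t = d̄/(s_d/√n) = 0.017/(0.0659/√22) = 1.2100
df = n − 1 = 21
Two-sided p-value ≈ 0.240
Since p ≈ 0.240 > α = 0.05, fail to reject H0; the data do not provide sufficient evidence against H0.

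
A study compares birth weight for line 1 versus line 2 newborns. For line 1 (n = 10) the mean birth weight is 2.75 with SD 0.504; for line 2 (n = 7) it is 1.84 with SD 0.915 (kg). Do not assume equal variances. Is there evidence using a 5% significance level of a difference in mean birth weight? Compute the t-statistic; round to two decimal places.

Let group 1 = line 1, group 2 = line 2. H0: μ_1 = μ_2; H1: μ_1 ≠ μ_2 (Welch's two-sample t-test, two-sided).
t = (x̄_1 − x̄_2)/√(s_1²/n_1 + s_2²/n_2) = (2.75 − 1.84)/√(0.504²/10 + 0.915²/7) = 2.39
Welch–Satterthwaite df ≈ 8.56
Two-sided p-value ≈ 0.042
Since p ≈ 0.042 < α = 0.05, reject H0; the evidence is statistically significant.

2.39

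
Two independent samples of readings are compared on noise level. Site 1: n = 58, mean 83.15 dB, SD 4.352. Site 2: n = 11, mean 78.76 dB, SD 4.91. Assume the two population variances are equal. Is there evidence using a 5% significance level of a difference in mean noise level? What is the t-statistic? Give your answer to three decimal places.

Let group 1 = site 1, group 2 = site 2. H0: μ_1 = μ_2; H1: μ_1 ≠ μ_2 (two-sample pooled-variance t-test, two-sided).
s_p² = [(58−1)·4.352² + (11−1)·4.91²]/(58+11−2) = 19.7113
t = (83.15 − 78.76)/√[19.7113·(1/58 + 1/11)] = 3.007
df = n₁ + n₂ − 2 = 67
Two-sided p-value ≈ 0.0037
Since p ≈ 0.0037 < α = 0.05, reject H0; the data support H1.

3.007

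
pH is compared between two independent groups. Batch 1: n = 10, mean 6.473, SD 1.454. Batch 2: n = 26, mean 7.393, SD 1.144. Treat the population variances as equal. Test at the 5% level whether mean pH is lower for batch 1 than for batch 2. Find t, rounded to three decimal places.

Let group 1 = batch 1, group 2 = batch 2. H0: μ_1 = μ_2; H1: μ_1 < μ_2 (two-sample pooled-variance t-test, left-tailed).
s_p² = [(10−1)·1.454² + (26−1)·1.144²]/(10+26−2) = 1.52192
t = (6.473 − 7.393)/√[1.52192·(1/10 + 1/26)] = -2.004
df = n₁ + n₂ − 2 = 34
p-value = P(T ≤ -2.004) ≈ 0.027
Since p ≈ 0.027 < α = 0.05, reject H0; the data support H1.

-2.004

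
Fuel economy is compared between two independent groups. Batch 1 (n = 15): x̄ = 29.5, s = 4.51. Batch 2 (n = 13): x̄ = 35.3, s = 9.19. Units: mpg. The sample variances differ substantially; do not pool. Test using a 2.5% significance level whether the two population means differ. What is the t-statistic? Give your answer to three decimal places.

-2.070

Let group 1 = batch 1, group 2 = batch 2. H0: μ_1 = μ_2; H1: μ_1 ≠ μ_2 (Welch's two-sample t-test, two-sided).
t = (x̄_1 − x̄_2)/√(s_1²/n_1 + s_2²/n_2) = (29.5 − 35.3)/√(4.51²/15 + 9.19²/13) = -2.070
Welch–Satterthwaite df ≈ 16.90
Two-sided p-value ≈ 0.0541
Since p ≈ 0.0541 > α = 0.025, fail to reject H0; the data do not provide sufficient evidence against H0.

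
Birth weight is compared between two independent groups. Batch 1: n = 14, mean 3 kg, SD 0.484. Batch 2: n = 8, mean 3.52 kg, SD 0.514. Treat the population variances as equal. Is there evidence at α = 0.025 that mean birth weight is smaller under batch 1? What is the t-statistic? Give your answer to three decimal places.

-2.372

Let group 1 = batch 1, group 2 = batch 2. H0: μ_1 = μ_2; H1: μ_1 < μ_2 (two-sample pooled-variance t-test, left-tailed).
s_p² = [(14−1)·0.484² + (8−1)·0.514²]/(14+8−2) = 0.244735
t = (3 − 3.52)/√[0.244735·(1/14 + 1/8)] = -2.372
df = n₁ + n₂ − 2 = 20
p-value = P(T ≤ -2.372) ≈ 0.014
Since p ≈ 0.014 < α = 0.025, reject H0; the data support H1.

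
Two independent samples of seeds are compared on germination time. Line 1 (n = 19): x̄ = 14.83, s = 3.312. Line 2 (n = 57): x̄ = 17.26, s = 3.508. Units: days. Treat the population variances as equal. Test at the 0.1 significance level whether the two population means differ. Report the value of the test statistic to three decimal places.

-2.650

Let group 1 = line 1, group 2 = line 2. H0: μ_1 = μ_2; H1: μ_1 ≠ μ_2 (two-sample pooled-variance t-test, two-sided).
s_p² = [(19−1)·3.312² + (57−1)·3.508²]/(19+57−2) = 11.9809
t = (14.83 − 17.26)/√[11.9809·(1/19 + 1/57)] = -2.650
df = n₁ + n₂ − 2 = 74
Two-sided p-value ≈ 0.010
Since p ≈ 0.010 < α = 0.1, reject H0; the data support H1.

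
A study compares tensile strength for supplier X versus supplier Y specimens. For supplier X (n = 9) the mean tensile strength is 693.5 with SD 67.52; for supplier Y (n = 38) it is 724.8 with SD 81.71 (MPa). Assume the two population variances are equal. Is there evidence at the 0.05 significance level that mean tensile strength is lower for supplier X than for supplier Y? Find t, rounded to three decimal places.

Let group 1 = supplier X, group 2 = supplier Y. H0: μ_1 = μ_2; H1: μ_1 < μ_2 (two-sample pooled-variance t-test, left-tailed).
s_p² = [(9−1)·67.52² + (38−1)·81.71²]/(9+38−2) = 6300.07
t = (693.5 − 724.8)/√[6300.07·(1/9 + 1/38)] = -1.064
df = n₁ + n₂ − 2 = 45
p-value = P(T ≤ -1.064) ≈ 0.1466
Since p ≈ 0.1466 > α = 0.05, fail to reject H0; the evidence is not statistically significant.

-1.064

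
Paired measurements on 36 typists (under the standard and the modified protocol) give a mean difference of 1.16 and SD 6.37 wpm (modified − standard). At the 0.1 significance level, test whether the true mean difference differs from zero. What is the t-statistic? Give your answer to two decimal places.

H0: μ_d = 0; H1: μ_d ≠ 0 (paired t-test on the differences, two-sided).
t = d̄/(s_d/√n) = 1.16/(6.37/√36) = 1.09
df = n − 1 = 35
Two-sided p-value ≈ 0.2820
Since p ≈ 0.2820 > α = 0.1, fail to reject H0; the evidence is not statistically significant.

1.09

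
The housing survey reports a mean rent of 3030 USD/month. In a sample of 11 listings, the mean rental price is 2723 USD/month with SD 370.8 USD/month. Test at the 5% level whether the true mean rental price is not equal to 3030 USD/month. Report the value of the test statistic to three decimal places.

H0: μ = 3030; H1: μ ≠ 3030 (one-sample t-test, two-sided).
t = (x̄ − μ₀)/(s/√n) = (2723 − 3030)/(370.8/√11) = -2.746
df = n − 1 = 10
Two-sided p-value ≈ 0.0206
Since p ≈ 0.0206 < α = 0.05, reject H0; the data support H1.

-2.746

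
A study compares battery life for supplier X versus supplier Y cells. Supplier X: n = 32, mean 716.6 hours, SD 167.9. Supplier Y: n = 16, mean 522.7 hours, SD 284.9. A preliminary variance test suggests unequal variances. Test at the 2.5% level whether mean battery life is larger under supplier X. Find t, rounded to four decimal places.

Let group 1 = supplier X, group 2 = supplier Y. H0: μ_1 = μ_2; H1: μ_1 > μ_2 (Welch's two-sample t-test, right-tailed).
t = (x̄_1 − x̄_2)/√(s_1²/n_1 + s_2²/n_2) = (716.6 − 522.7)/√(167.9²/32 + 284.9²/16) = 2.5129
Welch–Satterthwaite df ≈ 20.36
p-value = P(T ≥ 2.5129) ≈ 0.0102
Since p ≈ 0.0102 < α = 0.025, reject H0; the data support H1.

2.5129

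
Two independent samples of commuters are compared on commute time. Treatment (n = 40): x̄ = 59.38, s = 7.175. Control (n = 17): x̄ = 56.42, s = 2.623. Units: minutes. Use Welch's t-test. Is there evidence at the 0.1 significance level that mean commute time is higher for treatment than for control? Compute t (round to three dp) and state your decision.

t = 2.276; reject H0

Let group 1 = treatment, group 2 = control. H0: μ_1 = μ_2; H1: μ_1 > μ_2 (Welch's two-sample t-test, right-tailed).
t = (x̄_1 − x̄_2)/√(s_1²/n_1 + s_2²/n_2) = (59.38 − 56.42)/√(7.175²/40 + 2.623²/17) = 2.276
Welch–Satterthwaite df ≈ 54.30
p-value = P(T ≥ 2.276) ≈ 0.0134
Since p ≈ 0.0134 < α = 0.1, reject H0; the data support H1.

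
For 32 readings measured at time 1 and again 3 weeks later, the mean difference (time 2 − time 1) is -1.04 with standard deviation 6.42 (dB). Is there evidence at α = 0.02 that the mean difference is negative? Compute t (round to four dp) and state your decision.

H0: μ_d = 0; H1: μ_d < 0 (paired t-test on the differences, left-tailed).
t = d̄/(s_d/√n) = -1.04/(6.42/√32) = -0.9164
df = n − 1 = 31
p-value = P(T ≤ -0.9164) ≈ 0.1833
Since p ≈ 0.1833 > α = 0.02, fail to reject H0; the data do not provide sufficient evidence against H0.

t = -0.9164; fail to reject H0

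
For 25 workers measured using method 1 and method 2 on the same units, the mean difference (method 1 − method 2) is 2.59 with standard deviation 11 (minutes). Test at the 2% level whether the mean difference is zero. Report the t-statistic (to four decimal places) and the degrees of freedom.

t = 1.1773, df = 24

H0: μ_d = 0; H1: μ_d ≠ 0 (paired t-test on the differences, two-sided).
t = d̄/(s_d/√n) = 2.59/(11/√25) = 1.1773
df = n − 1 = 24
Two-sided p-value ≈ 0.251
Since p ≈ 0.251 > α = 0.02, fail to reject H0; the data do not provide sufficient evidence against H0.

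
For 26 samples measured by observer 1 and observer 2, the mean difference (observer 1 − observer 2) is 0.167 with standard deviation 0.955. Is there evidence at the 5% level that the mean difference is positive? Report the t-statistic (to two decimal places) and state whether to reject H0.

H0: μ_d = 0; H1: μ_d > 0 (paired t-test on the differences, right-tailed).
t = d̄/(s_d/√n) = 0.167/(0.955/√26) = 0.89
df = n − 1 = 25
p-value = P(T ≥ 0.89) ≈ 0.191
Since p ≈ 0.191 > α = 0.05, fail to reject H0; the evidence is not statistically significant.

t = 0.89; fail to reject H0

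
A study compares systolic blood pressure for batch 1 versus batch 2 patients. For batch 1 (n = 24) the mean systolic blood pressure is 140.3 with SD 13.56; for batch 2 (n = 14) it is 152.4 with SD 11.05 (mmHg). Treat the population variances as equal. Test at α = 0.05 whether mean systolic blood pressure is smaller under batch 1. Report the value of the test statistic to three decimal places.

Let group 1 = batch 1, group 2 = batch 2. H0: μ_1 = μ_2; H1: μ_1 < μ_2 (two-sample pooled-variance t-test, left-tailed).
s_p² = [(24−1)·13.56² + (14−1)·11.05²]/(24+14−2) = 161.567
t = (140.3 − 152.4)/√[161.567·(1/24 + 1/14)] = -2.831
df = n₁ + n₂ − 2 = 36
p-value = P(T ≤ -2.831) ≈ 0.004
Since p ≈ 0.004 < α = 0.05, reject H0; the evidence is statistically significant.

-2.831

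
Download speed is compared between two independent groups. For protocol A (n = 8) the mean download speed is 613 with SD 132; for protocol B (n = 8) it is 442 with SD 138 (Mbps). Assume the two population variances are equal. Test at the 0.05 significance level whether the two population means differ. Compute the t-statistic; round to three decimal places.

Let group 1 = protocol A, group 2 = protocol B. H0: μ_1 = μ_2; H1: μ_1 ≠ μ_2 (two-sample pooled-variance t-test, two-sided).
s_p² = [(8−1)·132² + (8−1)·138²]/(8+8−2) = 18234
t = (613 − 442)/√[18234·(1/8 + 1/8)] = 2.533
df = n₁ + n₂ − 2 = 14
Two-sided p-value ≈ 0.024
Since p ≈ 0.024 < α = 0.05, reject H0; the data support H1.

2.533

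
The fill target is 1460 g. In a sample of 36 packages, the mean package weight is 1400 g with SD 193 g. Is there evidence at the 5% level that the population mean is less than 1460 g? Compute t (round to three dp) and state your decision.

H0: μ = 1460; H1: μ < 1460 (one-sample t-test, left-tailed).
t = (x̄ − μ₀)/(s/√n) = (1400 − 1460)/(193/√36) = -1.865
df = n − 1 = 35
p-value = P(T ≤ -1.865) ≈ 0.035
Since p ≈ 0.035 < α = 0.05, reject H0; the data support H1.

t = -1.865; reject H0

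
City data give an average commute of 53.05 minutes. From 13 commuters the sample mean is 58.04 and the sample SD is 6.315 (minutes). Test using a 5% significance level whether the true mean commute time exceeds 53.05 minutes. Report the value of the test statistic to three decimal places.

2.849

H0: μ = 53.05; H1: μ > 53.05 (one-sample t-test, right-tailed).
t = (x̄ − μ₀)/(s/√n) = (58.04 − 53.05)/(6.315/√13) = 2.849
df = n − 1 = 12
p-value = P(T ≥ 2.849) ≈ 0.007
Since p ≈ 0.007 < α = 0.05, reject H0; the evidence is statistically significant.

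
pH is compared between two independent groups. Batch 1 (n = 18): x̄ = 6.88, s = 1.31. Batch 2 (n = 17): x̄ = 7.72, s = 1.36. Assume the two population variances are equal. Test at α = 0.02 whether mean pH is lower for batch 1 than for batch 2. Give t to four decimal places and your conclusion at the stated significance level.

t = -1.8612; fail to reject H0

Let group 1 = batch 1, group 2 = batch 2. H0: μ_1 = μ_2; H1: μ_1 < μ_2 (two-sample pooled-variance t-test, left-tailed).
s_p² = [(18−1)·1.31² + (17−1)·1.36²]/(18+17−2) = 1.78083
t = (6.88 − 7.72)/√[1.78083·(1/18 + 1/17)] = -1.8612
df = n₁ + n₂ − 2 = 33
p-value = P(T ≤ -1.8612) ≈ 0.0358
Since p ≈ 0.0358 > α = 0.02, fail to reject H0; the evidence is not statistically significant.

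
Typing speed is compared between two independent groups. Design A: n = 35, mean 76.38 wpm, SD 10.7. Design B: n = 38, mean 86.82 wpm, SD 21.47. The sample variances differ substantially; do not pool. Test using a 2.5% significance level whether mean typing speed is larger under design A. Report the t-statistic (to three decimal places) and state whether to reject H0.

t = -2.660; fail to reject H0

Let group 1 = design A, group 2 = design B. H0: μ_1 = μ_2; H1: μ_1 > μ_2 (Welch's two-sample t-test, right-tailed).
t = (x̄_1 − x̄_2)/√(s_1²/n_1 + s_2²/n_2) = (76.38 − 86.82)/√(10.7²/35 + 21.47²/38) = -2.660
Welch–Satterthwaite df ≈ 55.27
p-value = P(T ≥ -2.660) ≈ 0.995
Since p ≈ 0.995 > α = 0.025, fail to reject H0; the evidence is not statistically significant.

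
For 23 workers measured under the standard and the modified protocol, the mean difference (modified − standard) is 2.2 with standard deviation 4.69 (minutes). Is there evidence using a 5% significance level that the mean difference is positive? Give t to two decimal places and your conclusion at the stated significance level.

H0: μ_d = 0; H1: μ_d > 0 (paired t-test on the differences, right-tailed).
t = d̄/(s_d/√n) = 2.2/(4.69/√23) = 2.25
df = n − 1 = 22
p-value = P(T ≥ 2.25) ≈ 0.017
Since p ≈ 0.017 < α = 0.05, reject H0; the data support H1.

t = 2.25; reject H0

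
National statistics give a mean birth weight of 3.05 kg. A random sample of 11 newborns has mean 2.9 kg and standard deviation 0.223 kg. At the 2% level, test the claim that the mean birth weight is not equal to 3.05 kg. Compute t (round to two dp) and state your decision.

H0: μ = 3.05; H1: μ ≠ 3.05 (one-sample t-test, two-sided).
t = (x̄ − μ₀)/(s/√n) = (2.9 − 3.05)/(0.223/√11) = -2.23
df = n − 1 = 10
Two-sided p-value ≈ 0.050
Since p ≈ 0.050 > α = 0.02, fail to reject H0; the data do not provide sufficient evidence against H0.

t = -2.23; fail to reject H0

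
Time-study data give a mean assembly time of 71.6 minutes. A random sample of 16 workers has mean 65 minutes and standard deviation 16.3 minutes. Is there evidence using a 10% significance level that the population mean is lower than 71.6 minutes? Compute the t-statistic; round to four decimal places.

H0: μ = 71.6; H1: μ < 71.6 (one-sample t-test, left-tailed).
t = (x̄ − μ₀)/(s/√n) = (65 − 71.6)/(16.3/√16) = -1.6196
df = n − 1 = 15
p-value = P(T ≤ -1.6196) ≈ 0.063
Since p ≈ 0.063 < α = 0.1, reject H0; the data support H1.

-1.6196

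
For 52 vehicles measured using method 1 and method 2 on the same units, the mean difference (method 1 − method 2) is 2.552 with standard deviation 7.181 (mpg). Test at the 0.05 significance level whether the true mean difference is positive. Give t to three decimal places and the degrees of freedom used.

t = 2.563, df = 51

H0: μ_d = 0; H1: μ_d > 0 (paired t-test on the differences, right-tailed).
t = d̄/(s_d/√n) = 2.552/(7.181/√52) = 2.563
df = n − 1 = 51
p-value = P(T ≥ 2.563) ≈ 0.007
Since p ≈ 0.007 < α = 0.05, reject H0; the data support H1.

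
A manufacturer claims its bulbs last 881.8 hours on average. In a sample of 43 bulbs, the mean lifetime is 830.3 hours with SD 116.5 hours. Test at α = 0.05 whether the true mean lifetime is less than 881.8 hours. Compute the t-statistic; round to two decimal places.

-2.90

H0: μ = 881.8; H1: μ < 881.8 (one-sample t-test, left-tailed).
t = (x̄ − μ₀)/(s/√n) = (830.3 − 881.8)/(116.5/√43) = -2.90
df = n − 1 = 42
p-value = P(T ≤ -2.90) ≈ 0.003
Since p ≈ 0.003 < α = 0.05, reject H0; the evidence is statistically significant.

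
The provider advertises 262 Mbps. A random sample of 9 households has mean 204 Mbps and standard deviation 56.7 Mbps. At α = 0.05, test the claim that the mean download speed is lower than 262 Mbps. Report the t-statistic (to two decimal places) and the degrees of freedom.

H0: μ = 262; H1: μ < 262 (one-sample t-test, left-tailed).
t = (x̄ − μ₀)/(s/√n) = (204 − 262)/(56.7/√9) = -3.07
df = n − 1 = 8
p-value = P(T ≤ -3.07) ≈ 0.0077
Since p ≈ 0.0077 < α = 0.05, reject H0; the evidence is statistically significant.

t = -3.07, df = 8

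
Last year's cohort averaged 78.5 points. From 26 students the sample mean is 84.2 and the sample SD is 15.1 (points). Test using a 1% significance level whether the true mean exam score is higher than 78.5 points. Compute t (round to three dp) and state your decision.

t = 1.925; fail to reject H0

H0: μ = 78.5; H1: μ > 78.5 (one-sample t-test, right-tailed).
t = (x̄ − μ₀)/(s/√n) = (84.2 − 78.5)/(15.1/√26) = 1.925
df = n − 1 = 25
p-value = P(T ≥ 1.925) ≈ 0.0329
Since p ≈ 0.0329 > α = 0.01, fail to reject H0; the evidence is not statistically significant.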